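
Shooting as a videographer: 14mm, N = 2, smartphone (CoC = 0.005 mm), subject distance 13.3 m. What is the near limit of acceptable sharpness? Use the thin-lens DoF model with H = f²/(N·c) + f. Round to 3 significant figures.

Hyperfocal distance H = f²/(N·c) + f = 14²/(2 × 0.005) + 14 = 196/0.01 + 14 ≈ 19614.0 mm ≈ 19.61 m.
Near limit Dn = s·(H − f)/(H + s − 2f) = 13300 × (19614.0 − 14) / (19614.0 + 13300 − 2 × 14) = 13300 × 19600.0 / 32886.0 ≈ 7926.8 mm ≈ 7.93 m.

7.93 m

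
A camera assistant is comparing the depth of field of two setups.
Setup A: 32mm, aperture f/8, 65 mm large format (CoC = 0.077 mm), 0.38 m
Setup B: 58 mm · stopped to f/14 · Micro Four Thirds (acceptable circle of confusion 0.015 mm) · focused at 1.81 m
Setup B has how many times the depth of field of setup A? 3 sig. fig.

Setup A: H = 32²/(8×0.077) + 32 ≈ 1694.3 mm; DoF = Df − Dn = 480.61 − 314.22 ≈ 166.39 mm.
Setup B: H = 58²/(14×0.015) + 58 ≈ 16077.0 mm; DoF = Df − Dn = 2032.27 − 1631.56 ≈ 400.71 mm.
Ratio = 400.71 / 166.39 ≈ 2.41.

2.41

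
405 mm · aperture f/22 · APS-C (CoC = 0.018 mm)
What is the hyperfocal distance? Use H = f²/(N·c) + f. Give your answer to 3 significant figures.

415 m

Hyperfocal distance H = f²/(N·c) + f = 405²/(22 × 0.018) + 405 = 164025/0.396 + 405 ≈ 414609.5 mm ≈ 415 m.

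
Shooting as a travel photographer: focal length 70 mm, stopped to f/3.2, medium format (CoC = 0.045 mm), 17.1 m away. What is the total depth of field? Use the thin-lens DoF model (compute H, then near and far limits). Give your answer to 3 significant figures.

Hyperfocal distance H = f²/(N·c) + f = 70²/(3.2 × 0.045) + 70 = 4900/0.144 + 70 ≈ 34097.8 mm ≈ 34.10 m.
Near limit Dn = s·(H − f)/(H + s − 2f) = 17100 × (34097.8 − 70) / (34097.8 + 17100 − 2 × 70) = 17100 × 34027.8 / 51057.8 ≈ 11396 mm.
Far limit Df = s·(H − f)/(H − s) = 17100 × (34097.8 − 70) / (34097.8 − 17100) = 17100 × 34027.8 / 16997.8 ≈ 34232 mm.
Depth of field = Df − Dn = 34232 − 11396 ≈ 22836 mm ≈ 22.8 m.

22.8 m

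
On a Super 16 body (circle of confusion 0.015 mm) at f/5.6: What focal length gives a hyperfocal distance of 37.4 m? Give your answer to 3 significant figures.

56.0 mm

From H = f²/(N·c) + f, with f ≪ H: f ≈ √(H·N·c) = √(37400 × 5.6 × 0.015) = √3141.6 ≈ 56.05 mm.
Exact: f² + N·c·f − N·c·H = 0 ⇒ f = (−N·c + √((N·c)² + 4·N·c·H))/2 = (−0.084 + √12566)/2 ≈ 56.008 mm ≈ 56.0 mm.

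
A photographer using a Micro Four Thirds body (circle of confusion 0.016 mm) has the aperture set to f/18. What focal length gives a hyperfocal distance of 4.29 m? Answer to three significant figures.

35.0 mm

From H = f²/(N·c) + f, with f ≪ H: f ≈ √(H·N·c) = √(4290 × 18 × 0.016) = √1235.5 ≈ 35.15 mm.
Exact: f² + N·c·f − N·c·H = 0 ⇒ f = (−N·c + √((N·c)² + 4·N·c·H))/2 = (−0.288 + √4942.2)/2 ≈ 35.006 mm ≈ 35.0 mm.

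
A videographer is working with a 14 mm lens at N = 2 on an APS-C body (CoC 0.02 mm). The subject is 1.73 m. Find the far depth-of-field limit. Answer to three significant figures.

2.66 m

Hyperfocal distance H = f²/(N·c) + f = 14²/(2 × 0.02) + 14 = 196/0.04 + 14 ≈ 4914.0 mm ≈ 4.914 m.
Far limit Df = s·(H − f)/(H − s) = 1730 × (4914.0 − 14) / (4914.0 − 1730) = 1730 × 4900.0 / 3184.0 ≈ 2662.4 mm ≈ 2.66 m.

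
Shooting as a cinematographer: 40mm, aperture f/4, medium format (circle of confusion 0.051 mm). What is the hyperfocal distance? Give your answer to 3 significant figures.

Hyperfocal distance H = f²/(N·c) + f = 40²/(4 × 0.051) + 40 = 1600/0.204 + 40 ≈ 7883.1 mm ≈ 7.88 m.

7.88 m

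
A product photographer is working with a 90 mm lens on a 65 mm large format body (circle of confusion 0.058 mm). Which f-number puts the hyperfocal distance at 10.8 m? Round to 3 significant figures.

f/13

Rearrange H = f²/(N·c) + f for N: N = f² / ((H − f)·c).
N = 90² / ((10800 − 90) × 0.058) = 8100 / 621.2 ≈ 13.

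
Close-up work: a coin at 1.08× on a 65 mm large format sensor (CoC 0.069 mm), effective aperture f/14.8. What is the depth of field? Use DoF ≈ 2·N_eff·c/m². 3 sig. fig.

At magnification m, DoF ≈ 2·N_eff·c/m² = 2 × 14.8 × 0.069 / 1.08² = 2.042 / 1.166 ≈ 1.75 mm.

1.75 mm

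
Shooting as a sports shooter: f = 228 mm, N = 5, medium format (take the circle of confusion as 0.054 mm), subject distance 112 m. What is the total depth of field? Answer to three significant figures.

Hyperfocal distance H = f²/(N·c) + f = 228²/(5 × 0.054) + 228 = 51984/0.27 + 228 ≈ 192761.3 mm ≈ 192.8 m.
Near limit Dn = s·(H − f)/(H + s − 2f) = 112000 × (192761.3 − 228) / (192761.3 + 112000 − 2 × 228) = 112000 × 192533.3 / 304305.3 ≈ 70862 mm.
Far limit Df = s·(H − f)/(H − s) = 112000 × (192761.3 − 228) / (192761.3 − 112000) = 112000 × 192533.3 / 80761.3 ≈ 267006 mm.
Depth of field = Df − Dn = 267006 − 70862 ≈ 196144 mm ≈ 196 m.

196 m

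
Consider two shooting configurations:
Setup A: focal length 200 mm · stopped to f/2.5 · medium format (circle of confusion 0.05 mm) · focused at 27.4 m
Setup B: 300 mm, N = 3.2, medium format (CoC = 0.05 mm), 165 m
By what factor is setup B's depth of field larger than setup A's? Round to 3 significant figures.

22.5

Setup A: H = 200²/(2.5×0.05) + 200 ≈ 320200.0 mm; DoF = Df − Dn = 29945.4 − 25253.5 ≈ 4691.9 mm.
Setup B: H = 300²/(3.2×0.05) + 300 ≈ 562800.0 mm; DoF = Df − Dn = 233314 − 127630 ≈ 105684 mm.
Ratio = 105684 / 4691.9 ≈ 22.5.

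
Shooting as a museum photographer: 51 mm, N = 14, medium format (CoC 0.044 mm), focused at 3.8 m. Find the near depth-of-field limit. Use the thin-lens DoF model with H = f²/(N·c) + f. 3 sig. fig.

2.01 m

Hyperfocal distance H = f²/(N·c) + f = 51²/(14 × 0.044) + 51 = 2601/0.616 + 51 ≈ 4273.4 mm ≈ 4.273 m.
Near limit Dn = s·(H − f)/(H + s − 2f) = 3800 × (4273.4 − 51) / (4273.4 + 3800 − 2 × 51) = 3800 × 4222.4 / 7971.4 ≈ 2012.8 mm ≈ 2.01 m.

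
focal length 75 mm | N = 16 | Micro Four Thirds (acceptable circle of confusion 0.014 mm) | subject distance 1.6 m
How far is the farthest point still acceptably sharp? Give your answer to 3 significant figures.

Hyperfocal distance H = f²/(N·c) + f = 75²/(16 × 0.014) + 75 = 5625/0.224 + 75 ≈ 25186.6 mm ≈ 25.19 m.
Far limit Df = s·(H − f)/(H − s) = 1600 × (25186.6 − 75) / (25186.6 − 1600) = 1600 × 25111.6 / 23586.6 ≈ 1703.4 mm ≈ 1.70 m.

1.70 m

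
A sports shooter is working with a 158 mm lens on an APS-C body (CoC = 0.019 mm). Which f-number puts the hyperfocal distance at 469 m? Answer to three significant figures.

f/2.80

Rearrange H = f²/(N·c) + f for N: N = f² / ((H − f)·c).
N = 158² / ((469000 − 158) × 0.019) = 24964 / 8908 ≈ 2.80.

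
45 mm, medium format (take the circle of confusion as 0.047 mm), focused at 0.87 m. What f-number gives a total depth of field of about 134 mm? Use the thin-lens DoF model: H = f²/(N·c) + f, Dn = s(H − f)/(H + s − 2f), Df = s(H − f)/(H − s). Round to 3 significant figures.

f/4

Write h = H − f = f²/(N·c). The thin-lens limits are Dn = s·h/(h + (s−f)) and Df = s·h/(h − (s−f)), so DoF = Df − Dn = 2·s·(s−f)·h / (h² − (s−f)²).
That is a quadratic in h: DoF·h² − 2·s·(s−f)·h − DoF·(s−f)² = 0 ⇒ h = (s−f)·(s + √(s² + DoF²)) / DoF = 825 × (870 + √(870² + 134²)) / 134 = 825 × (870 + 880.259) / 134 ≈ 10776 mm.
Then N = f²/(c·h) = 45² / (0.047 × 10776) = 2025 / 506.46 ≈ 4.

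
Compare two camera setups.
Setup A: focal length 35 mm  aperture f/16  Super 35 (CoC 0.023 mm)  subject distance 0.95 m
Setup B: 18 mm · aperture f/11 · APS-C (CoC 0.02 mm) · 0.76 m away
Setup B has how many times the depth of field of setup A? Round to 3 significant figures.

1.82

Setup A: H = 35²/(16×0.023) + 35 ≈ 3363.8 mm; DoF = Df − Dn = 1310.12 − 745.17 ≈ 564.95 mm.
Setup B: H = 18²/(11×0.02) + 18 ≈ 1490.7 mm; DoF = Df − Dn = 1531.7 − 505.4 ≈ 1026.3 mm.
Ratio = 1026.3 / 564.95 ≈ 1.82.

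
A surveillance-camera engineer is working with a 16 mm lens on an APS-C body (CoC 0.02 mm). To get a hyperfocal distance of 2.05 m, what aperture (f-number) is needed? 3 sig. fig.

f/6.29

Rearrange H = f²/(N·c) + f for N: N = f² / ((H − f)·c).
N = 16² / ((2050 − 16) × 0.02) = 256 / 40.68 ≈ 6.29.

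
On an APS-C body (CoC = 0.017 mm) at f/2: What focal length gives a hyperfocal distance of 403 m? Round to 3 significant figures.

From H = f²/(N·c) + f, with f ≪ H: f ≈ √(H·N·c) = √(403000 × 2 × 0.017) = √13702 ≈ 117.1 mm.
The +f correction barely moves this — solving exactly, f² + N·c·f − N·c·H = 0 ⇒ f = (−N·c + √((N·c)² + 4·N·c·H))/2 = (−0.034 + √54808)/2 ≈ 117.04 mm, so f ≈ 117 mm.

117 mm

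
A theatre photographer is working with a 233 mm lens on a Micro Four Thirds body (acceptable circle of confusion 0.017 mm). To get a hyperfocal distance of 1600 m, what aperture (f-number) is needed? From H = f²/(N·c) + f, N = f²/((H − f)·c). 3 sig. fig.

Rearrange H = f²/(N·c) + f for N: N = f² / ((H − f)·c).
N = 233² / ((1600000 − 233) × 0.017) = 54289 / 27196 ≈ 2.00.

f/2.00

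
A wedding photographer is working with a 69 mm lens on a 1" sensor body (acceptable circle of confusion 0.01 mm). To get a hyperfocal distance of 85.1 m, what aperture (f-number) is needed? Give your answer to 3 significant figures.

Rearrange H = f²/(N·c) + f for N: N = f² / ((H − f)·c).
N = 69² / ((85100 − 69) × 0.01) = 4761 / 850.3 ≈ 5.60.

f/5.60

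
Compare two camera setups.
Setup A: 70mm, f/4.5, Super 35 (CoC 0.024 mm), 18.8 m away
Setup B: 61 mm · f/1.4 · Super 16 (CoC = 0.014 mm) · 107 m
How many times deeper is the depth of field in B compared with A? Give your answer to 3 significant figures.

Setup A: H = 70²/(4.5×0.024) + 70 ≈ 45440.4 mm; DoF = Df − Dn = 32018 − 13307 ≈ 18711 mm.
Setup B: H = 61²/(1.4×0.014) + 61 ≈ 189907.9 mm; DoF = Df − Dn = 245014 − 68445 ≈ 176569 mm.
Ratio = 176569 / 18711 ≈ 9.44.

9.44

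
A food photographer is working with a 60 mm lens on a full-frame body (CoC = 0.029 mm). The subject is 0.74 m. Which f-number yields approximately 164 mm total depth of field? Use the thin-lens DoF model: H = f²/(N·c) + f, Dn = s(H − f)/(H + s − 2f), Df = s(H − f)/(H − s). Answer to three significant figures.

f/20

Write h = H − f = f²/(N·c). The thin-lens limits are Dn = s·h/(h + (s−f)) and Df = s·h/(h − (s−f)), so DoF = Df − Dn = 2·s·(s−f)·h / (h² − (s−f)²).
That is a quadratic in h: DoF·h² − 2·s·(s−f)·h − DoF·(s−f)² = 0 ⇒ h = (s−f)·(s + √(s² + DoF²)) / DoF = 680 × (740 + √(740² + 164²)) / 164 = 680 × (740 + 757.955) / 164 ≈ 6211.0 mm.
Then N = f²/(c·h) = 60² / (0.029 × 6211.0) = 3600 / 180.12 ≈ 20.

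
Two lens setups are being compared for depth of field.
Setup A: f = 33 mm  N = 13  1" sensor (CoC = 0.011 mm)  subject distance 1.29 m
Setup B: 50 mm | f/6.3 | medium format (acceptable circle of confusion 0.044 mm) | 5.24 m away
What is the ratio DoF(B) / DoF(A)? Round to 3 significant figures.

Setup A: H = 33²/(13×0.011) + 33 ≈ 7648.4 mm; DoF = Df − Dn = 1545.02 − 1107.24 ≈ 437.78 mm.
Setup B: H = 50²/(6.3×0.044) + 50 ≈ 9068.8 mm; DoF = Df − Dn = 12343.0 − 3326.0 ≈ 9017.0 mm.
Ratio = 9017.0 / 437.78 ≈ 20.6.

20.6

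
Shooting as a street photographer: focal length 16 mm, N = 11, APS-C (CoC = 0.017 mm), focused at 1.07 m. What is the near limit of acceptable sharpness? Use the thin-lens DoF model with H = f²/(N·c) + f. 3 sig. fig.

Hyperfocal distance H = f²/(N·c) + f = 16²/(11 × 0.017) + 16 = 256/0.187 + 16 ≈ 1385.0 mm ≈ 1.385 m.
Near limit Dn = s·(H − f)/(H + s − 2f) = 1070 × (1385.0 − 16) / (1385.0 + 1070 − 2 × 16) = 1070 × 1369.0 / 2423.0 ≈ 604.55 mm ≈ 0.605 m.

0.605 m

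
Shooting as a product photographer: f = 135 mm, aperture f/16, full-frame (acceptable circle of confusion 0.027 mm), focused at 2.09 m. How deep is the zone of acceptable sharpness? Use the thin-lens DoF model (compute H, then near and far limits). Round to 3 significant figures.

Hyperfocal distance H = f²/(N·c) + f = 135²/(16 × 0.027) + 135 = 18225/0.432 + 135 ≈ 42322.5 mm ≈ 42.32 m.
Near limit Dn = s·(H − f)/(H + s − 2f) = 2090 × (42322.5 − 135) / (42322.5 + 2090 − 2 × 135) = 2090 × 42187.5 / 44142.5 ≈ 1997.44 mm.
Far limit Df = s·(H − f)/(H − s) = 2090 × (42322.5 − 135) / (42322.5 − 2090) = 2090 × 42187.5 / 40232.5 ≈ 2191.56 mm.
Depth of field = Df − Dn = 2191.56 − 1997.44 ≈ 194.12 mm.

194 mm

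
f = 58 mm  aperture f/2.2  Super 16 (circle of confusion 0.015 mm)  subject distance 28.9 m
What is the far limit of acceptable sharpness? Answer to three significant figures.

Hyperfocal distance H = f²/(N·c) + f = 58²/(2.2 × 0.015) + 58 = 3364/0.033 + 58 ≈ 101997.4 mm ≈ 102.0 m.
Far limit Df = s·(H − f)/(H − s) = 28900 × (101997.4 − 58) / (101997.4 − 28900) = 28900 × 101939.4 / 73097.4 ≈ 40303 mm ≈ 40.3 m.

40.3 m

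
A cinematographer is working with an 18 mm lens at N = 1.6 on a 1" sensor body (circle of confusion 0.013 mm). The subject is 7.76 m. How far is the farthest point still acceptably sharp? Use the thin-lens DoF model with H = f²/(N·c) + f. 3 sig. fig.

15.4 m

Hyperfocal distance H = f²/(N·c) + f = 18²/(1.6 × 0.013) + 18 = 324/0.0208 + 18 ≈ 15594.9 mm ≈ 15.59 m.
Far limit Df = s·(H − f)/(H − s) = 7760 × (15594.9 − 18) / (15594.9 − 7760) = 7760 × 15576.9 / 7834.9 ≈ 15428 mm ≈ 15.4 m.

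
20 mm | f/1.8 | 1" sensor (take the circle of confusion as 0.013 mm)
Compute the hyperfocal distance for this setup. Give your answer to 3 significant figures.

Hyperfocal distance H = f²/(N·c) + f = 20²/(1.8 × 0.013) + 20 = 400/0.0234 + 20 ≈ 17114.0 mm ≈ 17.1 m.

17.1 m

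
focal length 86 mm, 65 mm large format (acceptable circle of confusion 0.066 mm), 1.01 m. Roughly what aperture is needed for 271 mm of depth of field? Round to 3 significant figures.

f/16

Write h = H − f = f²/(N·c). The thin-lens limits are Dn = s·h/(h + (s−f)) and Df = s·h/(h − (s−f)), so DoF = Df − Dn = 2·s·(s−f)·h / (h² − (s−f)²).
That is a quadratic in h: DoF·h² − 2·s·(s−f)·h − DoF·(s−f)² = 0 ⇒ h = (s−f)·(s + √(s² + DoF²)) / DoF = 924 × (1010 + √(1010² + 271²)) / 271 = 924 × (1010 + 1045.73) / 271 ≈ 7009.2 mm.
Then N = f²/(c·h) = 86² / (0.066 × 7009.2) = 7396 / 462.61 ≈ 16.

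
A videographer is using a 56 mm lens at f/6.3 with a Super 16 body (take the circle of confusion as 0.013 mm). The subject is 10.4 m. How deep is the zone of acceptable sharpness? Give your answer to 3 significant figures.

Hyperfocal distance H = f²/(N·c) + f = 56²/(6.3 × 0.013) + 56 = 3136/0.0819 + 56 ≈ 38346.6 mm ≈ 38.35 m.
Near limit Dn = s·(H − f)/(H + s − 2f) = 10400 × (38346.6 − 56) / (38346.6 + 10400 − 2 × 56) = 10400 × 38290.6 / 48634.6 ≈ 8188.0 mm.
Far limit Df = s·(H − f)/(H − s) = 10400 × (38346.6 − 56) / (38346.6 − 10400) = 10400 × 38290.6 / 27946.6 ≈ 14249.4 mm.
Depth of field = Df − Dn = 14249.4 − 8188.0 ≈ 6061.4 mm ≈ 6.06 m.

6.06 m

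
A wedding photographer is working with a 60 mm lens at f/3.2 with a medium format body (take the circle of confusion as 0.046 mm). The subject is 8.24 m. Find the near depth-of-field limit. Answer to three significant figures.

Hyperfocal distance H = f²/(N·c) + f = 60²/(3.2 × 0.046) + 60 = 3600/0.1472 + 60 ≈ 24516.5 mm ≈ 24.52 m.
Near limit Dn = s·(H − f)/(H + s − 2f) = 8240 × (24516.5 − 60) / (24516.5 + 8240 − 2 × 60) = 8240 × 24456.5 / 32636.5 ≈ 6174.7 mm ≈ 6.17 m.

6.17 m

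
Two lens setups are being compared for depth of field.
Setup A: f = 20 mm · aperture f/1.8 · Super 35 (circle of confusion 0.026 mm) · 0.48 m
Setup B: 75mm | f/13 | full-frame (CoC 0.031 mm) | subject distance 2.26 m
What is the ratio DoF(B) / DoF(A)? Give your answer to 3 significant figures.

Setup A: H = 20²/(1.8×0.026) + 20 ≈ 8567.0 mm; DoF = Df − Dn = 507.303 − 455.486 ≈ 51.817 mm.
Setup B: H = 75²/(13×0.031) + 75 ≈ 14032.8 mm; DoF = Df − Dn = 2679.45 − 1954.10 ≈ 725.35 mm.
Ratio = 725.35 / 51.817 ≈ 14.0.

14.0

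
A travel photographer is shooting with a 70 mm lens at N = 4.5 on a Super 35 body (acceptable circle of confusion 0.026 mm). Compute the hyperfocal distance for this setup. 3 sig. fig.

Hyperfocal distance H = f²/(N·c) + f = 70²/(4.5 × 0.026) + 70 = 4900/0.117 + 70 ≈ 41950.3 mm ≈ 42.0 m.

42.0 m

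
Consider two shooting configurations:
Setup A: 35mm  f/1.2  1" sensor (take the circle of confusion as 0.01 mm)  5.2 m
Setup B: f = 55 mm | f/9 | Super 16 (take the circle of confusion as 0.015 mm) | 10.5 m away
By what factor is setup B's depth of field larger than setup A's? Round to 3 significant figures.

23.7

Setup A: H = 35²/(1.2×0.01) + 35 ≈ 102118.3 mm; DoF = Df − Dn = 5477.12 − 4949.57 ≈ 527.55 mm.
Setup B: H = 55²/(9×0.015) + 55 ≈ 22462.4 mm; DoF = Df − Dn = 19668 − 7162 ≈ 12506 mm.
Ratio = 12506 / 527.55 ≈ 23.7.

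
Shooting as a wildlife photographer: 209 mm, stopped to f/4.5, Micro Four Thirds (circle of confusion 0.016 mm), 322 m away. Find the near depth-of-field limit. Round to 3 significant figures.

Hyperfocal distance H = f²/(N·c) + f = 209²/(4.5 × 0.016) + 209 = 43681/0.072 + 209 ≈ 606889.6 mm ≈ 606.9 m.
Near limit Dn = s·(H − f)/(H + s − 2f) = 322000 × (606889.6 − 209) / (606889.6 + 322000 − 2 × 209) = 322000 × 606680.6 / 928471.6 ≈ 210401 mm ≈ 210 m.

210 m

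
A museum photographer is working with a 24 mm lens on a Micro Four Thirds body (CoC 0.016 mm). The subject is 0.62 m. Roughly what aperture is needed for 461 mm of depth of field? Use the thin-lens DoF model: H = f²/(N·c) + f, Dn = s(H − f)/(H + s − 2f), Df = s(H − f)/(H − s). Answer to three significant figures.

f/20

Write h = H − f = f²/(N·c). The thin-lens limits are Dn = s·h/(h + (s−f)) and Df = s·h/(h − (s−f)), so DoF = Df − Dn = 2·s·(s−f)·h / (h² − (s−f)²).
That is a quadratic in h: DoF·h² − 2·s·(s−f)·h − DoF·(s−f)² = 0 ⇒ h = (s−f)·(s + √(s² + DoF²)) / DoF = 596 × (620 + √(620² + 461²)) / 461 = 596 × (620 + 772.607) / 461 ≈ 1800.4 mm.
Then N = f²/(c·h) = 24² / (0.016 × 1800.4) = 576 / 28.807 ≈ 20.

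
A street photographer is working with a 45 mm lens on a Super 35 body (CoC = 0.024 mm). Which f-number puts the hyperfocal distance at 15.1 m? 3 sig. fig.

f/5.60

Rearrange H = f²/(N·c) + f for N: N = f² / ((H − f)·c).
N = 45² / ((15100 − 45) × 0.024) = 2025 / 361.3 ≈ 5.60.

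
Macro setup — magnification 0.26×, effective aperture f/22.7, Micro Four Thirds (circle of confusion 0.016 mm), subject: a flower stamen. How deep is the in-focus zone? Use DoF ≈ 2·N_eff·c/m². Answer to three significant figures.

10.7 mm

At magnification m, DoF ≈ 2·N_eff·c/m² = 2 × 22.7 × 0.016 / 0.26² = 0.7264 / 0.0676 ≈ 10.7 mm.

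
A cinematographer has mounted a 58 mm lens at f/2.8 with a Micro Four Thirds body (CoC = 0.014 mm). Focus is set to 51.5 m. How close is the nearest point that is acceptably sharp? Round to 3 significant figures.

32.2 m

Hyperfocal distance H = f²/(N·c) + f = 58²/(2.8 × 0.014) + 58 = 3364/0.0392 + 58 ≈ 85874.3 mm ≈ 85.87 m.
Near limit Dn = s·(H − f)/(H + s − 2f) = 51500 × (85874.3 − 58) / (85874.3 + 51500 − 2 × 58) = 51500 × 85816.3 / 137258.3 ≈ 32199 mm ≈ 32.2 m.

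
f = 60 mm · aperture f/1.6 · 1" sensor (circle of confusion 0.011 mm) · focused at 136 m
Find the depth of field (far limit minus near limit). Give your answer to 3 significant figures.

Hyperfocal distance H = f²/(N·c) + f = 60²/(1.6 × 0.011) + 60 = 3600/0.0176 + 60 ≈ 204605.5 mm ≈ 204.6 m.
Near limit Dn = s·(H − f)/(H + s − 2f) = 136000 × (204605.5 − 60) / (204605.5 + 136000 − 2 × 60) = 136000 × 204545.5 / 340485.5 ≈ 81702 mm.
Far limit Df = s·(H − f)/(H − s) = 136000 × (204605.5 − 60) / (204605.5 − 136000) = 136000 × 204545.5 / 68605.5 ≈ 405481 mm.
Depth of field = Df − Dn = 405481 − 81702 ≈ 323779 mm ≈ 324 m.

324 m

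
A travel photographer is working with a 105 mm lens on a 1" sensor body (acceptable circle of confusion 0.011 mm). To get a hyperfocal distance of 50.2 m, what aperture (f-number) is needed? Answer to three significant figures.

Rearrange H = f²/(N·c) + f for N: N = f² / ((H − f)·c).
N = 105² / ((50200 − 105) × 0.011) = 11025 / 551.0 ≈ 20.

f/20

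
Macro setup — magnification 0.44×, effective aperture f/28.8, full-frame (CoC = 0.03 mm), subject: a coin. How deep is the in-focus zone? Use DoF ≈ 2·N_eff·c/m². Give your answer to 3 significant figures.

8.93 mm

At magnification m, DoF ≈ 2·N_eff·c/m² = 2 × 28.8 × 0.03 / 0.44² = 1.728 / 0.1936 ≈ 8.93 mm.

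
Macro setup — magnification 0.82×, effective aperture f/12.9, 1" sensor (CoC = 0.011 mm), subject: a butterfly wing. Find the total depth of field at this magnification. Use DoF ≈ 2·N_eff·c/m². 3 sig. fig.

0.422 mm

At magnification m, DoF ≈ 2·N_eff·c/m² = 2 × 12.9 × 0.011 / 0.82² = 0.2838 / 0.6724 ≈ 0.422 mm.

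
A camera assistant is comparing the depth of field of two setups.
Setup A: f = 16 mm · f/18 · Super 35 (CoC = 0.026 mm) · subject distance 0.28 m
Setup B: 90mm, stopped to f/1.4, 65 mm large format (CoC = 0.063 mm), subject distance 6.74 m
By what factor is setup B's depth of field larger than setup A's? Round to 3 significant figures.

Setup A: H = 16²/(18×0.026) + 16 ≈ 563.0 mm; DoF = Df − Dn = 541.19 − 188.85 ≈ 352.34 mm.
Setup B: H = 90²/(1.4×0.063) + 90 ≈ 91926.7 mm; DoF = Df − Dn = 7266.15 − 6284.90 ≈ 981.25 mm.
Ratio = 981.25 / 352.34 ≈ 2.78.

2.78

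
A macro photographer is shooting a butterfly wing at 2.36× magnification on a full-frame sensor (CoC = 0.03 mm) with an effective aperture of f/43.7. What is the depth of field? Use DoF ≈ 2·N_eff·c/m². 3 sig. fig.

0.471 mm

At magnification m, DoF ≈ 2·N_eff·c/m² = 2 × 43.7 × 0.03 / 2.36² = 2.622 / 5.57 ≈ 0.471 mm.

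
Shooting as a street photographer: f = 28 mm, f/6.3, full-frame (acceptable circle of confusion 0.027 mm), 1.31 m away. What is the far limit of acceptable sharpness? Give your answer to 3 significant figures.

1.81 m

Hyperfocal distance H = f²/(N·c) + f = 28²/(6.3 × 0.027) + 28 = 784/0.1701 + 28 ≈ 4637.1 mm ≈ 4.637 m.
Far limit Df = s·(H − f)/(H − s) = 1310 × (4637.1 − 28) / (4637.1 − 1310) = 1310 × 4609.1 / 3327.1 ≈ 1814.8 mm ≈ 1.81 m.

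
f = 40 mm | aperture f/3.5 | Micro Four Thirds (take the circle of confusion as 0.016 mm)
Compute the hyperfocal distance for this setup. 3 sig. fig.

Hyperfocal distance H = f²/(N·c) + f = 40²/(3.5 × 0.016) + 40 = 1600/0.056 + 40 ≈ 28611.4 mm ≈ 28.6 m.

28.6 m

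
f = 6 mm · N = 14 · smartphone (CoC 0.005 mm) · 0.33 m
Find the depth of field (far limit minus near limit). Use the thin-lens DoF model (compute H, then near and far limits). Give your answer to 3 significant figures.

Hyperfocal distance H = f²/(N·c) + f = 6²/(14 × 0.005) + 6 = 36/0.07 + 6 ≈ 520.3 mm ≈ 0.520 m.
Near limit Dn = s·(H − f)/(H + s − 2f) = 330 × (520.3 − 6) / (520.3 + 330 − 2 × 6) = 330 × 514.3 / 838.3 ≈ 202.45 mm.
Far limit Df = s·(H − f)/(H − s) = 330 × (520.3 − 6) / (520.3 − 330) = 330 × 514.3 / 190.3 ≈ 891.89 mm.
Depth of field = Df − Dn = 891.89 − 202.45 ≈ 689.44 mm ≈ 0.689 m.

0.689 m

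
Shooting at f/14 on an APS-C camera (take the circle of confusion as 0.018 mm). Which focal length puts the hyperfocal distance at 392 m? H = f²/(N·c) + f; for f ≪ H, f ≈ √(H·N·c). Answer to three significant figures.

314 mm

From H = f²/(N·c) + f, with f ≪ H: f ≈ √(H·N·c) = √(392000 × 14 × 0.018) = √98784 ≈ 314.3 mm.
The +f correction barely moves this — solving exactly, f² + N·c·f − N·c·H = 0 ⇒ f = (−N·c + √((N·c)² + 4·N·c·H))/2 = (−0.252 + √395136)/2 ≈ 314.17 mm, so f ≈ 314 mm.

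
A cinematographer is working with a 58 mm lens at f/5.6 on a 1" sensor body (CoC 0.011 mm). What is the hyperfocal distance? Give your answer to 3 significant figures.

54.7 m

Hyperfocal distance H = f²/(N·c) + f = 58²/(5.6 × 0.011) + 58 = 3364/0.0616 + 58 ≈ 54668.4 mm ≈ 54.7 m.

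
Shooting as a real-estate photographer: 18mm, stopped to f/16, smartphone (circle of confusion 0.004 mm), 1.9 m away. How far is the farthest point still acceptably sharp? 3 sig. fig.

3.02 m

Hyperfocal distance H = f²/(N·c) + f = 18²/(16 × 0.004) + 18 = 324/0.064 + 18 ≈ 5080.5 mm ≈ 5.080 m.
Far limit Df = s·(H − f)/(H − s) = 1900 × (5080.5 − 18) / (5080.5 − 1900) = 1900 × 5062.5 / 3180.5 ≈ 3024.3 mm ≈ 3.02 m.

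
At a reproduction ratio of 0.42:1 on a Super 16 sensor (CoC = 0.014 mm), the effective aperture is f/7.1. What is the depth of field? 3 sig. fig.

1.13 mm

At magnification m, DoF ≈ 2·N_eff·c/m² = 2 × 7.1 × 0.014 / 0.42² = 0.1988 / 0.1764 ≈ 1.13 mm.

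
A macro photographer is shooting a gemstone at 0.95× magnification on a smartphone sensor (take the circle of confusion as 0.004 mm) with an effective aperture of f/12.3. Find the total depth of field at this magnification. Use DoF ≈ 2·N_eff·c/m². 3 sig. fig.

0.109 mm

At magnification m, DoF ≈ 2·N_eff·c/m² = 2 × 12.3 × 0.004 / 0.95² = 0.0984 / 0.9025 ≈ 0.109 mm.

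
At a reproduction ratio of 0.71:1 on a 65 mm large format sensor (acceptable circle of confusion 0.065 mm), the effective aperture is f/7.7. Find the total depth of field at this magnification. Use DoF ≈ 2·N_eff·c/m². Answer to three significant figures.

At magnification m, DoF ≈ 2·N_eff·c/m² = 2 × 7.7 × 0.065 / 0.71² = 1.001 / 0.5041 ≈ 1.99 mm.

1.99 mm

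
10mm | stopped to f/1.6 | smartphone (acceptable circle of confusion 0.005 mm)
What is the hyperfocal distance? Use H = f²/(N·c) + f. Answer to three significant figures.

Hyperfocal distance H = f²/(N·c) + f = 10²/(1.6 × 0.005) + 10 = 100/0.008 + 10 ≈ 12510.0 mm ≈ 12.5 m.

12.5 m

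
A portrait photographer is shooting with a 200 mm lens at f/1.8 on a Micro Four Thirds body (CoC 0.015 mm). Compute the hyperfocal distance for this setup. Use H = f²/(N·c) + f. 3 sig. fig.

1480 m

Hyperfocal distance H = f²/(N·c) + f = 200²/(1.8 × 0.015) + 200 = 40000/0.027 + 200 ≈ 1481681.5 mm ≈ 1480 m.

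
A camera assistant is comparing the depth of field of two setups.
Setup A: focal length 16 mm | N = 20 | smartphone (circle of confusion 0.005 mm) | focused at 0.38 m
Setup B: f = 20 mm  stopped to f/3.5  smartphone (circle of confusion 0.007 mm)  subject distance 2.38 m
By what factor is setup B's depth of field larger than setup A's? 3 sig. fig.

6.37

Setup A: H = 16²/(20×0.005) + 16 ≈ 2576.0 mm; DoF = Df − Dn = 442.99 − 332.69 ≈ 110.30 mm.
Setup B: H = 20²/(3.5×0.007) + 20 ≈ 16346.5 mm; DoF = Df − Dn = 2782.16 − 2079.42 ≈ 702.74 mm.
Ratio = 702.74 / 110.30 ≈ 6.37.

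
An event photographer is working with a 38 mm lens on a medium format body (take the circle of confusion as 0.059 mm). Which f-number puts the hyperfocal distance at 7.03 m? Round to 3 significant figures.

Rearrange H = f²/(N·c) + f for N: N = f² / ((H − f)·c).
N = 38² / ((7030 − 38) × 0.059) = 1444 / 412.5 ≈ 3.50.

f/3.50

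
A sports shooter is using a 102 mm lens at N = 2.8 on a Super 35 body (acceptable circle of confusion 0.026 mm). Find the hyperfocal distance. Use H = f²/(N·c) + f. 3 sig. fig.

143 m

Hyperfocal distance H = f²/(N·c) + f = 102²/(2.8 × 0.026) + 102 = 10404/0.0728 + 102 ≈ 143014.1 mm ≈ 143 m.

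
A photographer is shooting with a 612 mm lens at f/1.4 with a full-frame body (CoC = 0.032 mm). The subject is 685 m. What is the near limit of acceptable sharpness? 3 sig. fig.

Hyperfocal distance H = f²/(N·c) + f = 612²/(1.4 × 0.032) + 612 = 374544/0.0448 + 612 ≈ 8360969.1 mm ≈ 8361 m.
Near limit Dn = s·(H − f)/(H + s − 2f) = 685000 × (8360969.1 − 612) / (8360969.1 + 685000 − 2 × 612) = 685000 × 8360357.1 / 9044745.1 ≈ 633168 mm ≈ 633 m.

633 m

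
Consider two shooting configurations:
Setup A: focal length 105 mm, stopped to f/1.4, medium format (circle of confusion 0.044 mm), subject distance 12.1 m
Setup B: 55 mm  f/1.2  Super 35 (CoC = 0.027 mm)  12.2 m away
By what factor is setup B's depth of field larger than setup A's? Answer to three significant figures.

1.98

Setup A: H = 105²/(1.4×0.044) + 105 ≈ 179082.3 mm; DoF = Df − Dn = 12969.2 − 11340.0 ≈ 1629.2 mm.
Setup B: H = 55²/(1.2×0.027) + 55 ≈ 93419.2 mm; DoF = Df − Dn = 14024.3 − 10795.7 ≈ 3228.6 mm.
Ratio = 3228.6 / 1629.2 ≈ 1.98.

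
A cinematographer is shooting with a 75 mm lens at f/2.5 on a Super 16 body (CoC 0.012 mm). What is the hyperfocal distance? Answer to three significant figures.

Hyperfocal distance H = f²/(N·c) + f = 75²/(2.5 × 0.012) + 75 = 5625/0.03 + 75 ≈ 187575.0 mm ≈ 188 m.

188 m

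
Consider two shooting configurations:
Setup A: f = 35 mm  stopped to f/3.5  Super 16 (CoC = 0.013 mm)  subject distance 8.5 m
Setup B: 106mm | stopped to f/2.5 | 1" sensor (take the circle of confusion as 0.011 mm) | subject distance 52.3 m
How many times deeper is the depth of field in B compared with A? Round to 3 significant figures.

2.29

Setup A: H = 35²/(3.5×0.013) + 35 ≈ 26958.1 mm; DoF = Df − Dn = 12398.2 − 6466.8 ≈ 5931.4 mm.
Setup B: H = 106²/(2.5×0.011) + 106 ≈ 408687.8 mm; DoF = Df − Dn = 59959 − 46376 ≈ 13583 mm.
Ratio = 13583 / 5931.4 ≈ 2.29.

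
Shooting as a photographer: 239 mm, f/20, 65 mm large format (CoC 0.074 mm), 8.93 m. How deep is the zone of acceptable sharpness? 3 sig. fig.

4.24 m

Hyperfocal distance H = f²/(N·c) + f = 239²/(20 × 0.074) + 239 = 57121/1.48 + 239 ≈ 38834.3 mm ≈ 38.83 m.
Near limit Dn = s·(H − f)/(H + s − 2f) = 8930 × (38834.3 − 239) / (38834.3 + 8930 − 2 × 239) = 8930 × 38595.3 / 47286.3 ≈ 7288.7 mm.
Far limit Df = s·(H − f)/(H − s) = 8930 × (38834.3 − 239) / (38834.3 − 8930) = 8930 × 38595.3 / 29904.3 ≈ 11525.3 mm.
Depth of field = Df − Dn = 11525.3 − 7288.7 ≈ 4236.6 mm ≈ 4.24 m.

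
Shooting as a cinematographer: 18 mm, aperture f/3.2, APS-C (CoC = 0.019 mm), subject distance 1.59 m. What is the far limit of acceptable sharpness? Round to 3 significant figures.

2.26 m

Hyperfocal distance H = f²/(N·c) + f = 18²/(3.2 × 0.019) + 18 = 324/0.0608 + 18 ≈ 5346.9 mm ≈ 5.347 m.
Far limit Df = s·(H − f)/(H − s) = 1590 × (5346.9 − 18) / (5346.9 − 1590) = 1590 × 5328.9 / 3756.9 ≈ 2255.3 mm ≈ 2.26 m.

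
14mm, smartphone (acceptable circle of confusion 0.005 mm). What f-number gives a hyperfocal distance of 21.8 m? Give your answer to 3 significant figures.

f/1.80

Rearrange H = f²/(N·c) + f for N: N = f² / ((H − f)·c).
N = 14² / ((21800 − 14) × 0.005) = 196 / 108.9 ≈ 1.80.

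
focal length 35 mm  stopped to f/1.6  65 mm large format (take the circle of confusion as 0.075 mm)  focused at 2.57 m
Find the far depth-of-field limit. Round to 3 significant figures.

3.42 m

Hyperfocal distance H = f²/(N·c) + f = 35²/(1.6 × 0.075) + 35 = 1225/0.12 + 35 ≈ 10243.3 mm ≈ 10.24 m.
Far limit Df = s·(H − f)/(H − s) = 2570 × (10243.3 − 35) / (10243.3 − 2570) = 2570 × 10208.3 / 7673.3 ≈ 3419.0 mm ≈ 3.42 m.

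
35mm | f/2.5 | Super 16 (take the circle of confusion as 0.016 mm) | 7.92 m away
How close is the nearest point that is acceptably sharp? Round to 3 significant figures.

6.30 m

Hyperfocal distance H = f²/(N·c) + f = 35²/(2.5 × 0.016) + 35 = 1225/0.04 + 35 ≈ 30660.0 mm ≈ 30.66 m.
Near limit Dn = s·(H − f)/(H + s − 2f) = 7920 × (30660.0 − 35) / (30660.0 + 7920 − 2 × 35) = 7920 × 30625.0 / 38510.0 ≈ 6298.4 mm ≈ 6.30 m.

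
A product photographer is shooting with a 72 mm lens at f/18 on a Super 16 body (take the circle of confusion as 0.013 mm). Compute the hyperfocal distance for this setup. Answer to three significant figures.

Hyperfocal distance H = f²/(N·c) + f = 72²/(18 × 0.013) + 72 = 5184/0.234 + 72 ≈ 22225.8 mm ≈ 22.2 m.

22.2 m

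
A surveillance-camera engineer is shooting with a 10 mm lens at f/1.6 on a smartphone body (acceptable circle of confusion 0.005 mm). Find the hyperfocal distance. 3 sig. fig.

12.5 m

Hyperfocal distance H = f²/(N·c) + f = 10²/(1.6 × 0.005) + 10 = 100/0.008 + 10 ≈ 12510.0 mm ≈ 12.5 m.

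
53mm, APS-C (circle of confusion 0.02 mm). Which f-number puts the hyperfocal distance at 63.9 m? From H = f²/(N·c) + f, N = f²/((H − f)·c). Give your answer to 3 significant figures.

f/2.20

Rearrange H = f²/(N·c) + f for N: N = f² / ((H − f)·c).
N = 53² / ((63900 − 53) × 0.02) = 2809 / 1277 ≈ 2.20.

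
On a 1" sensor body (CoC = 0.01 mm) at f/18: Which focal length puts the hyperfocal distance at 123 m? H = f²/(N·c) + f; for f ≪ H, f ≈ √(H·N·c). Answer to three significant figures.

From H = f²/(N·c) + f, with f ≪ H: f ≈ √(H·N·c) = √(123000 × 18 × 0.01) = √22140 ≈ 148.8 mm.
The +f correction barely moves this — solving exactly, f² + N·c·f − N·c·H = 0 ⇒ f = (−N·c + √((N·c)² + 4·N·c·H))/2 = (−0.18 + √88560)/2 ≈ 148.71 mm, so f ≈ 149 mm.

149 mm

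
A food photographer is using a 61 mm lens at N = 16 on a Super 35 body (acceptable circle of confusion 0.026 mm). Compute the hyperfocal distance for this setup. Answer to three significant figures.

Hyperfocal distance H = f²/(N·c) + f = 61²/(16 × 0.026) + 61 = 3721/0.416 + 61 ≈ 9005.7 mm ≈ 9.01 m.

9.01 m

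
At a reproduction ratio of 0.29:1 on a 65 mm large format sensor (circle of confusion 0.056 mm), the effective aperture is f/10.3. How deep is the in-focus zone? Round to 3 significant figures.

At magnification m, DoF ≈ 2·N_eff·c/m² = 2 × 10.3 × 0.056 / 0.29² = 1.154 / 0.0841 ≈ 13.7 mm.

13.7 mm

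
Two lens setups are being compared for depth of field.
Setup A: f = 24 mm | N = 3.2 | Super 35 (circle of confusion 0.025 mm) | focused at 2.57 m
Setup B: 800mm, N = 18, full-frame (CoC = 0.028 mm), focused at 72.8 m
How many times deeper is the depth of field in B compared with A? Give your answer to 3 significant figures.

3.99

Setup A: H = 24²/(3.2×0.025) + 24 ≈ 7224.0 mm; DoF = Df − Dn = 3975.9 − 1898.6 ≈ 2077.3 mm.
Setup B: H = 800²/(18×0.028) + 800 ≈ 1270641.3 mm; DoF = Df − Dn = 77175.9 − 68893.7 ≈ 8282.2 mm.
Ratio = 8282.2 / 2077.3 ≈ 3.99.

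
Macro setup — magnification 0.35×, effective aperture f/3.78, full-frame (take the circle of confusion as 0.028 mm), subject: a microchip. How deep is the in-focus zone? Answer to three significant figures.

1.73 mm

At magnification m, DoF ≈ 2·N_eff·c/m² = 2 × 3.78 × 0.028 / 0.35² = 0.2117 / 0.1225 ≈ 1.73 mm.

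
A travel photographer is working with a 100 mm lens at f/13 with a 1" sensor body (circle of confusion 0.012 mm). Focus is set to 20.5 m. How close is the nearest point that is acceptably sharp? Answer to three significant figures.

15.6 m

Hyperfocal distance H = f²/(N·c) + f = 100²/(13 × 0.012) + 100 = 10000/0.156 + 100 ≈ 64202.6 mm ≈ 64.20 m.
Near limit Dn = s·(H − f)/(H + s − 2f) = 20500 × (64202.6 − 100) / (64202.6 + 20500 − 2 × 100) = 20500 × 64102.6 / 84502.6 ≈ 15551 mm ≈ 15.6 m.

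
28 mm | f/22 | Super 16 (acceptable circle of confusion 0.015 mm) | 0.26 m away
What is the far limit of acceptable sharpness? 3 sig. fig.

288 mm

Hyperfocal distance H = f²/(N·c) + f = 28²/(22 × 0.015) + 28 = 784/0.33 + 28 ≈ 2403.8 mm ≈ 2.404 m.
Far limit Df = s·(H − f)/(H − s) = 260 × (2403.8 − 28) / (2403.8 − 260) = 260 × 2375.8 / 2143.8 ≈ 288.14 mm.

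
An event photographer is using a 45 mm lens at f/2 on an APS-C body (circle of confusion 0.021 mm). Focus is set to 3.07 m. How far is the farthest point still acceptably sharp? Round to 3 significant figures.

Hyperfocal distance H = f²/(N·c) + f = 45²/(2 × 0.021) + 45 = 2025/0.042 + 45 ≈ 48259.3 mm ≈ 48.26 m.
Far limit Df = s·(H − f)/(H − s) = 3070 × (48259.3 − 45) / (48259.3 − 3070) = 3070 × 48214.3 / 45189.3 ≈ 3275.5 mm ≈ 3.28 m.

3.28 m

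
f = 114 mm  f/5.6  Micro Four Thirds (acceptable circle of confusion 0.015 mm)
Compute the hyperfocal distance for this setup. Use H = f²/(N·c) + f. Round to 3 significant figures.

155 m

Hyperfocal distance H = f²/(N·c) + f = 114²/(5.6 × 0.015) + 114 = 12996/0.084 + 114 ≈ 154828.3 mm ≈ 155 m.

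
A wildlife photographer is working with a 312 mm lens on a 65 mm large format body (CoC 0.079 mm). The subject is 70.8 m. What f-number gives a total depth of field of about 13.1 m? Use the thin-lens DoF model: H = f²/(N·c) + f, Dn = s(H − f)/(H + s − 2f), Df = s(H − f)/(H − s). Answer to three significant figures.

Write h = H − f = f²/(N·c). The thin-lens limits are Dn = s·h/(h + (s−f)) and Df = s·h/(h − (s−f)), so DoF = Df − Dn = 2·s·(s−f)·h / (h² − (s−f)²).
That is a quadratic in h: DoF·h² − 2·s·(s−f)·h − DoF·(s−f)² = 0 ⇒ h = (s−f)·(s + √(s² + DoF²)) / DoF = 70488 × (70800 + √(70800² + 13100²)) / 13100 = 70488 × (70800 + 72001.7) / 13100 ≈ 768382 mm.
Then N = f²/(c·h) = 312² / (0.079 × 768382) = 97344 / 60702 ≈ 1.60.

f/1.60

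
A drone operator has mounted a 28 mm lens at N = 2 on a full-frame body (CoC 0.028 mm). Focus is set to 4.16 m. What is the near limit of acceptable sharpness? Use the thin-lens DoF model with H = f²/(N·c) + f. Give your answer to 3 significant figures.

3.21 m

Hyperfocal distance H = f²/(N·c) + f = 28²/(2 × 0.028) + 28 = 784/0.056 + 28 ≈ 14028.0 mm ≈ 14.03 m.
Near limit Dn = s·(H − f)/(H + s − 2f) = 4160 × (14028.0 − 28) / (14028.0 + 4160 − 2 × 28) = 4160 × 14000.0 / 18132.0 ≈ 3212.0 mm ≈ 3.21 m.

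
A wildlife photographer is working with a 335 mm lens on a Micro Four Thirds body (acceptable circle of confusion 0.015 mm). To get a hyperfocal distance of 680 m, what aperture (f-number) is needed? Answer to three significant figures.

f/11

Rearrange H = f²/(N·c) + f for N: N = f² / ((H − f)·c).
N = 335² / ((680000 − 335) × 0.015) = 112225 / 10195 ≈ 11.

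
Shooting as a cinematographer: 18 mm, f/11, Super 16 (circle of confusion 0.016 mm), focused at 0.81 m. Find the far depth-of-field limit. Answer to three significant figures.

Hyperfocal distance H = f²/(N·c) + f = 18²/(11 × 0.016) + 18 = 324/0.176 + 18 ≈ 1858.9 mm ≈ 1.859 m.
Far limit Df = s·(H − f)/(H − s) = 810 × (1858.9 − 18) / (1858.9 − 810) = 810 × 1840.9 / 1048.9 ≈ 1421.6 mm ≈ 1.42 m.

1.42 m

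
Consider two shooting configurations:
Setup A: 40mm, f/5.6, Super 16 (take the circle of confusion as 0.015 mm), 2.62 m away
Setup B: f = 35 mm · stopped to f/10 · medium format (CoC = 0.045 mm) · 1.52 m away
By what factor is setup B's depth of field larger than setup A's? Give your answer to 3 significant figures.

3.27

Setup A: H = 40²/(5.6×0.015) + 40 ≈ 19087.6 mm; DoF = Df − Dn = 3030.48 − 2307.46 ≈ 723.02 mm.
Setup B: H = 35²/(10×0.045) + 35 ≈ 2757.2 mm; DoF = Df − Dn = 3344.4 − 983.5 ≈ 2360.9 mm.
Ratio = 2360.9 / 723.02 ≈ 3.27.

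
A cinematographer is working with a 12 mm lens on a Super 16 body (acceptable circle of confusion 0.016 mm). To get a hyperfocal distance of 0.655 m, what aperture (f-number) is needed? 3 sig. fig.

f/14

Rearrange H = f²/(N·c) + f for N: N = f² / ((H − f)·c).
N = 12² / ((655 − 12) × 0.016) = 144 / 10.29 ≈ 14.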